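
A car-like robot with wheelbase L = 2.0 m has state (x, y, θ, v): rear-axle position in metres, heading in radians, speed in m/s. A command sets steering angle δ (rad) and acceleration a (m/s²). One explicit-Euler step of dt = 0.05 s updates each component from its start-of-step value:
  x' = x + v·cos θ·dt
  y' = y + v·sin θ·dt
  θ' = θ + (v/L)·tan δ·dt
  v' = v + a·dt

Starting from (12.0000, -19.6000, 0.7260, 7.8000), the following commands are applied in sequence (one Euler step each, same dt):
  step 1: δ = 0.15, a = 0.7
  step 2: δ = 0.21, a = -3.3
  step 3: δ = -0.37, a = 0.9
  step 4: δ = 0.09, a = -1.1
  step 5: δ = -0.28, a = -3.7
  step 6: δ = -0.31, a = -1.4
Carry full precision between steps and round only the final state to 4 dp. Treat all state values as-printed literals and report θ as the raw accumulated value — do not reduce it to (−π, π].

(13.7062, -18.0481, 0.6253, 7.4050)

after step 1 (δ=0.15, a=0.7): (12.291656, -19.341085, 0.755471, 7.835000)
after step 2 (δ=0.21, a=-3.3): (12.576830, -19.072489, 0.797221, 7.670000)
after step 3 (δ=-0.37, a=0.9): (12.844780, -18.798127, 0.722848, 7.715000)
after step 4 (δ=0.09, a=-1.1): (13.134064, -18.542944, 0.740254, 7.660000)
after step 5 (δ=-0.28, a=-3.7): (13.416832, -18.284620, 0.685187, 7.475000)
after step 6 (δ=-0.31, a=-1.4): (13.706227, -18.048105, 0.625326, 7.405000)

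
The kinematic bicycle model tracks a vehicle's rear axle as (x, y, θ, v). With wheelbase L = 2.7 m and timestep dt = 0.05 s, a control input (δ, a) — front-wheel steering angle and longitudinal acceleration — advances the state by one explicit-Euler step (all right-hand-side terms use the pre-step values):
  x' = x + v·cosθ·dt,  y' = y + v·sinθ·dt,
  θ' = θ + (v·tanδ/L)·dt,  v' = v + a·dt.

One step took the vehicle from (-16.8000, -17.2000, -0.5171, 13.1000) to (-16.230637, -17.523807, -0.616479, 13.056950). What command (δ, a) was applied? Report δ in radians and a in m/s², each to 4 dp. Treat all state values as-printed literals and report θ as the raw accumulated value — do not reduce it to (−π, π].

δ = -0.3888, a = -0.8610

a = (v'−v)/dt = (-0.043050)/0.05 = -0.8610
Δθ = θ'−θ = -0.099379;  (v·dt/L) = 13.1000·0.05/2.7 = 0.242593
tan δ = Δθ·L/(v·dt) = -0.409654  →  δ = -0.3888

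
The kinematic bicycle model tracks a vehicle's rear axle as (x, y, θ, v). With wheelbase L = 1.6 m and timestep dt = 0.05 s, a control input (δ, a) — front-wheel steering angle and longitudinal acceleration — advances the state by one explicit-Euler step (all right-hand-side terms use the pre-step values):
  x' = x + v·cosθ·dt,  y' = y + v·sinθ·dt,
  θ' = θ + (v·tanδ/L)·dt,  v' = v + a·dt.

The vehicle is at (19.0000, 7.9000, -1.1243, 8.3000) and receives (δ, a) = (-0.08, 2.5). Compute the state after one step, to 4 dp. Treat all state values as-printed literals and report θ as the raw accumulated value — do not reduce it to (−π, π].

(19.1792, 7.5257, -1.1451, 8.4250)

x' = 19.0000 + 8.3000·cos(-1.1243)·0.05 = 19.1792
y' = 7.9000 + 8.3000·sin(-1.1243)·0.05 = 7.5257
θ' = -1.1243 + (8.3000/1.6)·tan(-0.08)·0.05 = -1.1451
v' = 8.3000 + 2.5000·0.05 = 8.4250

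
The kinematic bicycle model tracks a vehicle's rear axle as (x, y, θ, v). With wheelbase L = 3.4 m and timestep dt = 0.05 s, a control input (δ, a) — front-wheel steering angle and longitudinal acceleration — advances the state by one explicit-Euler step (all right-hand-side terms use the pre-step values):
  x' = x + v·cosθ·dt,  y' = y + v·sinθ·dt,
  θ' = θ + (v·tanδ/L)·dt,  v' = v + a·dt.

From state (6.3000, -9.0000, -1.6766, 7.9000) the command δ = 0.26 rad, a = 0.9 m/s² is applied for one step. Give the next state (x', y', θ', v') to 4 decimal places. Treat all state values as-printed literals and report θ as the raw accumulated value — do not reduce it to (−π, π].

(6.2583, -9.3928, -1.6457, 7.9450)

x' = 6.3000 + 7.9000·cos(-1.6766)·0.05 = 6.2583
y' = -9.0000 + 7.9000·sin(-1.6766)·0.05 = -9.3928
θ' = -1.6766 + (7.9000/3.4)·tan(0.26)·0.05 = -1.6457
v' = 7.9000 + 0.9000·0.05 = 7.9450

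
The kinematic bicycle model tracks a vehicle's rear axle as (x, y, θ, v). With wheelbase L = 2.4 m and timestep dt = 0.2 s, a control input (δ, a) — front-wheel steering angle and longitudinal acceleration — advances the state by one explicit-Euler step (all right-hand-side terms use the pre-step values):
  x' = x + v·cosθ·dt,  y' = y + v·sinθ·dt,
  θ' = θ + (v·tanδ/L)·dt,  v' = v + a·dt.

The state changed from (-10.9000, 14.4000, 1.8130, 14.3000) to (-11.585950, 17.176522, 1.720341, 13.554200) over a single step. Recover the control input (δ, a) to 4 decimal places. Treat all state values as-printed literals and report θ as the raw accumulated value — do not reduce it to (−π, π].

δ = -0.0776, a = -3.7290

a = (v'−v)/dt = (-0.745800)/0.2 = -3.7290
Δθ = θ'−θ = -0.092659;  (v·dt/L) = 14.3000·0.2/2.4 = 1.191667
tan δ = Δθ·L/(v·dt) = -0.077756  →  δ = -0.0776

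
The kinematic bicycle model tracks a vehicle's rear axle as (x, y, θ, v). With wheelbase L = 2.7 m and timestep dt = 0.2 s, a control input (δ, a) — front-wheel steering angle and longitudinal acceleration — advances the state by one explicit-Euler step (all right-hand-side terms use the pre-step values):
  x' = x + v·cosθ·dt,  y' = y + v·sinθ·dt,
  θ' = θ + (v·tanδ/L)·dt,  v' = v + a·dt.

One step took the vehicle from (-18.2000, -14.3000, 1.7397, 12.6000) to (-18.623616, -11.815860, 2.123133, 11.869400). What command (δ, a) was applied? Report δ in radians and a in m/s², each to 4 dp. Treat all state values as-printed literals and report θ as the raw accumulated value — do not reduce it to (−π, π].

a = (v'−v)/dt = (-0.730600)/0.2 = -3.6530
Δθ = θ'−θ = 0.383433;  (v·dt/L) = 12.6000·0.2/2.7 = 0.933333
tan δ = Δθ·L/(v·dt) = 0.410821  →  δ = 0.3898

δ = 0.3898, a = -3.6530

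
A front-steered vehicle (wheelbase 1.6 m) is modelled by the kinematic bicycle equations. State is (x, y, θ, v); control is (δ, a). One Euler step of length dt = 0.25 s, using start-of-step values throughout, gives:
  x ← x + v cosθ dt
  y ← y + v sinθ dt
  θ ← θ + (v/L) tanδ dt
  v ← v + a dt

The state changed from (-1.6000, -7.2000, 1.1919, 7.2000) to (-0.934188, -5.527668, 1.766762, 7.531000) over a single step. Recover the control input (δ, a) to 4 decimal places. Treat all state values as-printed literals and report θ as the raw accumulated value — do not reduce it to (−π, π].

δ = 0.4724, a = 1.3240

a = (v'−v)/dt = (0.331000)/0.25 = 1.3240
Δθ = θ'−θ = 0.574862;  (v·dt/L) = 7.2000·0.25/1.6 = 1.125000
tan δ = Δθ·L/(v·dt) = 0.510988  →  δ = 0.4724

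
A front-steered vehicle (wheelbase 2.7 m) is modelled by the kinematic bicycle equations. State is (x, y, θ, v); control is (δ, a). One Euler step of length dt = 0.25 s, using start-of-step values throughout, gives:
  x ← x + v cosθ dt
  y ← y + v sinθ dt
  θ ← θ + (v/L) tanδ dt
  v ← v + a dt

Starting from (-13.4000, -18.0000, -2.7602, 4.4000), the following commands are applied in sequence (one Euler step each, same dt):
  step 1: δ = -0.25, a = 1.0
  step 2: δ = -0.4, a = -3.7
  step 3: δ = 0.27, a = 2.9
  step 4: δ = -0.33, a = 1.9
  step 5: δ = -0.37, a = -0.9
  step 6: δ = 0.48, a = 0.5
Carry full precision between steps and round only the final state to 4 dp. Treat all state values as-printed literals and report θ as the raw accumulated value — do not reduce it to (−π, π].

after step 1 (δ=-0.25, a=1.0): (-14.420962, -18.409435, -2.864228, 4.650000)
after step 2 (δ=-0.4, a=-3.7): (-15.539032, -18.727753, -3.046264, 3.725000)
after step 3 (δ=0.27, a=2.9): (-16.466053, -18.816393, -2.950808, 4.450000)
after step 4 (δ=-0.33, a=1.9): (-17.558368, -19.027355, -3.091941, 4.925000)
after step 5 (δ=-0.37, a=-0.9): (-18.788101, -19.088464, -3.268814, 4.700000)
after step 6 (δ=0.48, a=0.5): (-19.953605, -18.939381, -3.042252, 4.825000)

(-19.9536, -18.9394, -3.0423, 4.8250)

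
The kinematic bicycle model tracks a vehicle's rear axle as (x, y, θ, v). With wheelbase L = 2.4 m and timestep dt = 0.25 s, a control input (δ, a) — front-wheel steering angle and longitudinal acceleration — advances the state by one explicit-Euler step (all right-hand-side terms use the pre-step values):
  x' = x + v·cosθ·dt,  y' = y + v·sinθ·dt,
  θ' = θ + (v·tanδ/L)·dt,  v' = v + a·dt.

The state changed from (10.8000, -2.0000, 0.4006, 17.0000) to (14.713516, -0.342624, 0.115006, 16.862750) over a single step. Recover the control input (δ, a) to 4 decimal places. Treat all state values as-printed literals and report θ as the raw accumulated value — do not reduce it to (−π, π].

δ = -0.1599, a = -0.5490

a = (v'−v)/dt = (-0.137250)/0.25 = -0.5490
Δθ = θ'−θ = -0.285594;  (v·dt/L) = 17.0000·0.25/2.4 = 1.770833
tan δ = Δθ·L/(v·dt) = -0.161277  →  δ = -0.1599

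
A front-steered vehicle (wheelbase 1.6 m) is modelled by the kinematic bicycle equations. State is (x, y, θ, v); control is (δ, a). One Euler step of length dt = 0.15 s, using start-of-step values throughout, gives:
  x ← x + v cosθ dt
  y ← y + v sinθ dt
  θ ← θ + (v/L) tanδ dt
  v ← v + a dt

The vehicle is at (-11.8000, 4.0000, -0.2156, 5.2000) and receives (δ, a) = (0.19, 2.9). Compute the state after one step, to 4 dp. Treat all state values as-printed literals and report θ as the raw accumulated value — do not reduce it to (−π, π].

x' = -11.8000 + 5.2000·cos(-0.2156)·0.15 = -11.0381
y' = 4.0000 + 5.2000·sin(-0.2156)·0.15 = 3.8331
θ' = -0.2156 + (5.2000/1.6)·tan(0.19)·0.15 = -0.1218
v' = 5.2000 + 2.9000·0.15 = 5.6350

(-11.0381, 3.8331, -0.1218, 5.6350)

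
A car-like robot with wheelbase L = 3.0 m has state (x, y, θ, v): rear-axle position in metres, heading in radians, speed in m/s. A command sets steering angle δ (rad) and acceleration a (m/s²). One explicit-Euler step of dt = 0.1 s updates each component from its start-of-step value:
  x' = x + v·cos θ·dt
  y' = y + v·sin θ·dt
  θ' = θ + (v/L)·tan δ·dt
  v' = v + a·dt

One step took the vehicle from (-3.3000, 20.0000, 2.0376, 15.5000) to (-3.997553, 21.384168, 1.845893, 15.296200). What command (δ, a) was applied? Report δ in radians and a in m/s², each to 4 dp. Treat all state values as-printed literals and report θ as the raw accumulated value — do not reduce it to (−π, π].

δ = -0.3553, a = -2.0380

a = (v'−v)/dt = (-0.203800)/0.1 = -2.0380
Δθ = θ'−θ = -0.191707;  (v·dt/L) = 15.5000·0.1/3.0 = 0.516667
tan δ = Δθ·L/(v·dt) = -0.371046  →  δ = -0.3553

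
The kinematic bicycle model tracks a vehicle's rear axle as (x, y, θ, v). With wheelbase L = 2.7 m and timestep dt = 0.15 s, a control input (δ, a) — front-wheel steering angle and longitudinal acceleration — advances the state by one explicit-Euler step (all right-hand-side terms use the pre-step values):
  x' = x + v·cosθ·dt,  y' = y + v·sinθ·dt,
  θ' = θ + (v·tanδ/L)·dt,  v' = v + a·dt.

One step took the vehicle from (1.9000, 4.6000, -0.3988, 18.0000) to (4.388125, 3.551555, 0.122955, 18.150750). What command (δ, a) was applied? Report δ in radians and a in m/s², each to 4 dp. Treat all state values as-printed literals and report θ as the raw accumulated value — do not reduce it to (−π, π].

δ = 0.4809, a = 1.0050

a = (v'−v)/dt = (0.150750)/0.15 = 1.0050
Δθ = θ'−θ = 0.521755;  (v·dt/L) = 18.0000·0.15/2.7 = 1.000000
tan δ = Δθ·L/(v·dt) = 0.521755  →  δ = 0.4809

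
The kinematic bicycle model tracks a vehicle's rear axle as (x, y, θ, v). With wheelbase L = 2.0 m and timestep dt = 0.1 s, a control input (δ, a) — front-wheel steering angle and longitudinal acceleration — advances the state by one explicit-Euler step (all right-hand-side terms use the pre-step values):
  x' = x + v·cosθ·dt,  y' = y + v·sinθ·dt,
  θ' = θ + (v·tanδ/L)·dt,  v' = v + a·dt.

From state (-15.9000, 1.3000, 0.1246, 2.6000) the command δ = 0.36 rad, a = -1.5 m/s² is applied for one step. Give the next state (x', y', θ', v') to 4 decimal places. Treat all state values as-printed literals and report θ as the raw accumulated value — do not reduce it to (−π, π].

(-15.6420, 1.3323, 0.1735, 2.4500)

x' = -15.9000 + 2.6000·cos(0.1246)·0.1 = -15.6420
y' = 1.3000 + 2.6000·sin(0.1246)·0.1 = 1.3323
θ' = 0.1246 + (2.6000/2.0)·tan(0.36)·0.1 = 0.1735
v' = 2.6000 − 1.5000·0.1 = 2.4500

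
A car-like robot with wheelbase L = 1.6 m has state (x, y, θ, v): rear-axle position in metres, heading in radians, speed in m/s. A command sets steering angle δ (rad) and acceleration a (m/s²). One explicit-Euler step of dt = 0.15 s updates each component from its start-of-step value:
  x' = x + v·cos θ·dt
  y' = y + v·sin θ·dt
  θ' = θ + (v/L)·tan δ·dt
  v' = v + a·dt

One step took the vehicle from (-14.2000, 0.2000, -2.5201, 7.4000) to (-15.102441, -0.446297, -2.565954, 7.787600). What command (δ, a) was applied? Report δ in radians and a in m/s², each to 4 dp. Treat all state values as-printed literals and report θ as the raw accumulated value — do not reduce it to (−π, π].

δ = -0.0660, a = 2.5840

a = (v'−v)/dt = (0.387600)/0.15 = 2.5840
Δθ = θ'−θ = -0.045854;  (v·dt/L) = 7.4000·0.15/1.6 = 0.693750
tan δ = Δθ·L/(v·dt) = -0.066096  →  δ = -0.0660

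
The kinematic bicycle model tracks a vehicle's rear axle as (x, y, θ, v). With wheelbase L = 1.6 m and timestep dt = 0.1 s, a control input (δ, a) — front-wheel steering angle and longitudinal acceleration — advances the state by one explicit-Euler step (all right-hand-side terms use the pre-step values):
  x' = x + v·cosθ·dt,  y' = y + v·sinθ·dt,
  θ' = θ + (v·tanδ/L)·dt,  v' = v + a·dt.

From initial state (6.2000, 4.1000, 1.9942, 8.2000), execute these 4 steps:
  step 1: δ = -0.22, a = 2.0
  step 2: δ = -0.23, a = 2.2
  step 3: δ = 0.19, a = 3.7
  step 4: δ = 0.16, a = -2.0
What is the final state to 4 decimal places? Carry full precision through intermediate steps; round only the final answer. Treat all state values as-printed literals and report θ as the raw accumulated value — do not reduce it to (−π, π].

(5.1919, 7.3566, 1.9510, 8.7900)

after step 1 (δ=-0.22, a=2.0): (5.863090, 4.847591, 1.879595, 8.400000)
after step 2 (δ=-0.23, a=2.2): (5.607802, 5.647858, 1.756670, 8.620000)
after step 3 (δ=0.19, a=3.7): (5.448500, 6.495010, 1.860282, 8.990000)
after step 4 (δ=0.16, a=-2.0): (5.191872, 7.356604, 1.950957, 8.790000)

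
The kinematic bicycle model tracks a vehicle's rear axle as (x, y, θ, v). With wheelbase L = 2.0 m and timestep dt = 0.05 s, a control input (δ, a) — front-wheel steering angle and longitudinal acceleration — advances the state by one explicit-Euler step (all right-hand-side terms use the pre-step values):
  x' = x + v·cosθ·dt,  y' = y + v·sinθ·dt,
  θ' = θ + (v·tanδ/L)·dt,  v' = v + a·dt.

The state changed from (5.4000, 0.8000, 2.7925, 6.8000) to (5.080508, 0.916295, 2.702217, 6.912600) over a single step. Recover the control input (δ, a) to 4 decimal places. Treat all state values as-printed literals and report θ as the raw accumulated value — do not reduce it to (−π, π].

a = (v'−v)/dt = (0.112600)/0.05 = 2.2520
Δθ = θ'−θ = -0.090283;  (v·dt/L) = 6.8000·0.05/2.0 = 0.170000
tan δ = Δθ·L/(v·dt) = -0.531076  →  δ = -0.4882

δ = -0.4882, a = 2.2520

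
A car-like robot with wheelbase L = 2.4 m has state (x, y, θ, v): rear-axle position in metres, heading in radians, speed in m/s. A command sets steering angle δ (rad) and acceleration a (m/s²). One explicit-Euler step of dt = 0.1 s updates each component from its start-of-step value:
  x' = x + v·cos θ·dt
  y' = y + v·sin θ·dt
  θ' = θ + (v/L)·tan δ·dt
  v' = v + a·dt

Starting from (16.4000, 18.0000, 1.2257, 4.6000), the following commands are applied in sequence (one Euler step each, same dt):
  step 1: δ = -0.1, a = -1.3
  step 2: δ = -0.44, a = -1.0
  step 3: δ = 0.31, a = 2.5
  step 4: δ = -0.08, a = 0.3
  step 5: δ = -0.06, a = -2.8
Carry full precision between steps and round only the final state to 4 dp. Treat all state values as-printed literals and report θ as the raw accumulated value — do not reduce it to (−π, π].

(17.2680, 20.0969, 1.1500, 4.3700)

after step 1 (δ=-0.1, a=-1.3): (16.555612, 18.432880, 1.206469, 4.470000)
after step 2 (δ=-0.44, a=-1.0): (16.714888, 18.850540, 1.118786, 4.370000)
after step 3 (δ=0.31, a=2.5): (16.905758, 19.243653, 1.177113, 4.620000)
after step 4 (δ=-0.08, a=0.3): (17.082978, 19.670311, 1.161680, 4.650000)
after step 5 (δ=-0.06, a=-2.8): (17.267954, 20.096936, 1.150041, 4.370000)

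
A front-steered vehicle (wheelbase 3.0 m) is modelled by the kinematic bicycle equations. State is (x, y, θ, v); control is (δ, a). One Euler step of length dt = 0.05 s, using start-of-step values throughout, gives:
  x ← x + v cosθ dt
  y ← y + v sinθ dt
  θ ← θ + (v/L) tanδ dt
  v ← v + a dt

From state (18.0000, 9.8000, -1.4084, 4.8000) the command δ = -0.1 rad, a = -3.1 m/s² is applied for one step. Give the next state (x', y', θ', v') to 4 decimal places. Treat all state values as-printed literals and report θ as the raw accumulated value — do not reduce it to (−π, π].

(18.0388, 9.5632, -1.4164, 4.6450)

x' = 18.0000 + 4.8000·cos(-1.4084)·0.05 = 18.0388
y' = 9.8000 + 4.8000·sin(-1.4084)·0.05 = 9.5632
θ' = -1.4084 + (4.8000/3.0)·tan(-0.1)·0.05 = -1.4164
v' = 4.8000 − 3.1000·0.05 = 4.6450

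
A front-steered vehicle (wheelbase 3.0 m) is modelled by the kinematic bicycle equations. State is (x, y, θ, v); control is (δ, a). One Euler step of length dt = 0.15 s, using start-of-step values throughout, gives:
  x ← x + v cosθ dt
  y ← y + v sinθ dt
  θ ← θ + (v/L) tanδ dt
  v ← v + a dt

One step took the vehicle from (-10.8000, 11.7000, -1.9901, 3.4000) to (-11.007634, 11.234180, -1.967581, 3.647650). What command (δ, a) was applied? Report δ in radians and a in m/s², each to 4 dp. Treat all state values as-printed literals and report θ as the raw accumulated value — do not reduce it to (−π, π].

a = (v'−v)/dt = (0.247650)/0.15 = 1.6510
Δθ = θ'−θ = 0.022519;  (v·dt/L) = 3.4000·0.15/3.0 = 0.170000
tan δ = Δθ·L/(v·dt) = 0.132465  →  δ = 0.1317

δ = 0.1317, a = 1.6510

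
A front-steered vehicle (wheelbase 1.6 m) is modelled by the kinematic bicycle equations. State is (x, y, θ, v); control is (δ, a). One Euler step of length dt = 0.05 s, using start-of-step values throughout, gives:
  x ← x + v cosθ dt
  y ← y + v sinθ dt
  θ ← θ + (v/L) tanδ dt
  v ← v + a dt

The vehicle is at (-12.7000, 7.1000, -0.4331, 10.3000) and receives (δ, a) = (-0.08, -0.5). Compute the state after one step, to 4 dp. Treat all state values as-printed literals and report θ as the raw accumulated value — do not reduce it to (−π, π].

x' = -12.7000 + 10.3000·cos(-0.4331)·0.05 = -12.2326
y' = 7.1000 + 10.3000·sin(-0.4331)·0.05 = 6.8839
θ' = -0.4331 + (10.3000/1.6)·tan(-0.08)·0.05 = -0.4589
v' = 10.3000 − 0.5000·0.05 = 10.2750

(-12.2326, 6.8839, -0.4589, 10.2750)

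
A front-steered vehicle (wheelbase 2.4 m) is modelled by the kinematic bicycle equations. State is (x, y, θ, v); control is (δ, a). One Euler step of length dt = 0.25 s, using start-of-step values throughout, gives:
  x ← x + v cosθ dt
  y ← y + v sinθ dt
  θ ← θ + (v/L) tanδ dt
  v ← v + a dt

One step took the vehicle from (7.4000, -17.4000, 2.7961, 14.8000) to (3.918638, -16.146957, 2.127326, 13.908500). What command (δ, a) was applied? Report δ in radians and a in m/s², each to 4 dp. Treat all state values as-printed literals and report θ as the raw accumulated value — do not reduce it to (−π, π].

δ = -0.4093, a = -3.5660

a = (v'−v)/dt = (-0.891500)/0.25 = -3.5660
Δθ = θ'−θ = -0.668774;  (v·dt/L) = 14.8000·0.25/2.4 = 1.541667
tan δ = Δθ·L/(v·dt) = -0.433799  →  δ = -0.4093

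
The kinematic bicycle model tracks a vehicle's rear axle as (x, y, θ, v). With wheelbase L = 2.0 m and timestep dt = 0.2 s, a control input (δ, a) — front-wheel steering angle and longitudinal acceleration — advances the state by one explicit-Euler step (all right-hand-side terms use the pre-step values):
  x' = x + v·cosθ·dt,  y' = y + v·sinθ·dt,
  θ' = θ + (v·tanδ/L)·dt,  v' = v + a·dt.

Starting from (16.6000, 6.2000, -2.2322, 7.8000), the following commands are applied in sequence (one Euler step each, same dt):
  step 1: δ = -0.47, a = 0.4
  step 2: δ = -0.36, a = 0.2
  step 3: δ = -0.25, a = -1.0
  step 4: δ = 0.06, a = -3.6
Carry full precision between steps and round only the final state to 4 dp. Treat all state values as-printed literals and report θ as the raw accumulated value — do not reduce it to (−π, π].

(11.1780, 3.8327, -3.0809, 7.0000)

after step 1 (δ=-0.47, a=0.4): (15.641809, 4.968956, -2.628413, 7.880000)
after step 2 (δ=-0.36, a=0.2): (14.268816, 4.195220, -2.925019, 7.920000)
after step 3 (δ=-0.25, a=-1.0): (12.721820, 3.854842, -3.127250, 7.720000)
after step 4 (δ=0.06, a=-3.6): (11.177978, 3.832697, -3.080874, 7.000000)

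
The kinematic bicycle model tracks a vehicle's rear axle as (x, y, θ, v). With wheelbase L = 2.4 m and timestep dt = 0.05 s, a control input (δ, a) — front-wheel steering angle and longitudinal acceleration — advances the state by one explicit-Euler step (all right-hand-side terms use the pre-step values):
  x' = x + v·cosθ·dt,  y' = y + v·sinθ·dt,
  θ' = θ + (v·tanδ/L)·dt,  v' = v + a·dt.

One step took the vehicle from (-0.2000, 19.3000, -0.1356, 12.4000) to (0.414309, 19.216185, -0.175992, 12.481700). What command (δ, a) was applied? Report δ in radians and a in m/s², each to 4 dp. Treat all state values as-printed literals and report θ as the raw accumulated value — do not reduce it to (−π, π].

δ = -0.1551, a = 1.6340

a = (v'−v)/dt = (0.081700)/0.05 = 1.6340
Δθ = θ'−θ = -0.040392;  (v·dt/L) = 12.4000·0.05/2.4 = 0.258333
tan δ = Δθ·L/(v·dt) = -0.156356  →  δ = -0.1551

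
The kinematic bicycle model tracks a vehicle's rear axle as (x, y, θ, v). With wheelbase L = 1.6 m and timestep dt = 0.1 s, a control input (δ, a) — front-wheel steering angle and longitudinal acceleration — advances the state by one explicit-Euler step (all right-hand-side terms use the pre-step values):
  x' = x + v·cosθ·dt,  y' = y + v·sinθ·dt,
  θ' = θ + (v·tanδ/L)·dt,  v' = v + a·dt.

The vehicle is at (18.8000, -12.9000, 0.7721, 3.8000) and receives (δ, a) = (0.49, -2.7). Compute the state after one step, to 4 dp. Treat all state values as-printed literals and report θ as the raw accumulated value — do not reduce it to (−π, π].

(19.0722, -12.6349, 0.8988, 3.5300)

x' = 18.8000 + 3.8000·cos(0.7721)·0.1 = 19.0722
y' = -12.9000 + 3.8000·sin(0.7721)·0.1 = -12.6349
θ' = 0.7721 + (3.8000/1.6)·tan(0.49)·0.1 = 0.8988
v' = 3.8000 − 2.7000·0.1 = 3.5300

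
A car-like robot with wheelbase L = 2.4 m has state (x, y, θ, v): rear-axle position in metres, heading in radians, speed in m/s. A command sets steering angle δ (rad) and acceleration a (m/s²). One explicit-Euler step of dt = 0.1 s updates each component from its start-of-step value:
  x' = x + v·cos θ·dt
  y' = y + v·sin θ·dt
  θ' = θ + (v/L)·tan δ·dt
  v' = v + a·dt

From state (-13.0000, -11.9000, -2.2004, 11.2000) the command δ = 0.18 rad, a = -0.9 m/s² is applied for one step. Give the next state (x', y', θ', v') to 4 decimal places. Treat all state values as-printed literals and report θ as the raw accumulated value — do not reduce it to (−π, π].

(-13.6595, -12.8053, -2.1155, 11.1100)

x' = -13.0000 + 11.2000·cos(-2.2004)·0.1 = -13.6595
y' = -11.9000 + 11.2000·sin(-2.2004)·0.1 = -12.8053
θ' = -2.2004 + (11.2000/2.4)·tan(0.18)·0.1 = -2.1155
v' = 11.2000 − 0.9000·0.1 = 11.1100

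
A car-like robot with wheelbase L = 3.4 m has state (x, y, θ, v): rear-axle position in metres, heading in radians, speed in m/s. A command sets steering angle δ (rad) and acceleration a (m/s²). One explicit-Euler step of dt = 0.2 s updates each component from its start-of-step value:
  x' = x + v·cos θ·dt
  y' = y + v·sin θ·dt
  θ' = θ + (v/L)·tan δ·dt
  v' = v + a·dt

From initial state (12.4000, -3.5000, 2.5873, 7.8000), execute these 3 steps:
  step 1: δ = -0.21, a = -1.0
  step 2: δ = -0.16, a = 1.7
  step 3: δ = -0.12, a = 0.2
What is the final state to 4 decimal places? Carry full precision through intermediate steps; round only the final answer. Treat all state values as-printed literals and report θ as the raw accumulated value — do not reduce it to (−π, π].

(8.6760, -0.7044, 2.3610, 7.9800)

after step 1 (δ=-0.21, a=-1.0): (11.073574, -2.678906, 2.489505, 7.600000)
after step 2 (δ=-0.16, a=1.7): (9.865450, -1.756499, 2.417359, 7.940000)
after step 3 (δ=-0.12, a=0.2): (8.676026, -0.704352, 2.361041, 7.980000)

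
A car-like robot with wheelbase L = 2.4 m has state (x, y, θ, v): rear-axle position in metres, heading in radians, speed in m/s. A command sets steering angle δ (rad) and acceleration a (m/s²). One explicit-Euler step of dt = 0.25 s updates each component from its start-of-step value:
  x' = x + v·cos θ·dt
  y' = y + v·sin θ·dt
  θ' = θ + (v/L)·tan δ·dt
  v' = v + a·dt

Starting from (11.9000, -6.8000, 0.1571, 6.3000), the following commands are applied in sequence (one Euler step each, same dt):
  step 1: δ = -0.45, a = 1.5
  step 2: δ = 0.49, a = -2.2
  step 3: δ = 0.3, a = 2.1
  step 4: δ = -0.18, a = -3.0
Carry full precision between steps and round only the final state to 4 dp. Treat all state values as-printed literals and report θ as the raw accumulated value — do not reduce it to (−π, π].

(18.1262, -5.8385, 0.2823, 5.9000)

after step 1 (δ=-0.45, a=1.5): (13.455604, -6.553584, -0.159905, 6.675000)
after step 2 (δ=0.49, a=-2.2): (15.103065, -6.819290, 0.210967, 6.125000)
after step 3 (δ=0.3, a=2.1): (16.600366, -6.498638, 0.408330, 6.650000)
after step 4 (δ=-0.18, a=-3.0): (18.126184, -5.838498, 0.282278, 5.900000)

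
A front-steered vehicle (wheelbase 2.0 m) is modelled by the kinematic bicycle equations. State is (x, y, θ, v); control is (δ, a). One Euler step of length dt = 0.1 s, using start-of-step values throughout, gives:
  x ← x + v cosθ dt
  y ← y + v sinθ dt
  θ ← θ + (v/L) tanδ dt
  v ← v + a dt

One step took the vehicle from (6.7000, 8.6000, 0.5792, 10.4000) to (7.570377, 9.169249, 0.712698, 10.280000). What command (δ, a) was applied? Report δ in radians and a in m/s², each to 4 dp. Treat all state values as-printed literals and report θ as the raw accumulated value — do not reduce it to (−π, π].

a = (v'−v)/dt = (-0.120000)/0.1 = -1.2000
Δθ = θ'−θ = 0.133498;  (v·dt/L) = 10.4000·0.1/2.0 = 0.520000
tan δ = Δθ·L/(v·dt) = 0.256727  →  δ = 0.2513

δ = 0.2513, a = -1.2000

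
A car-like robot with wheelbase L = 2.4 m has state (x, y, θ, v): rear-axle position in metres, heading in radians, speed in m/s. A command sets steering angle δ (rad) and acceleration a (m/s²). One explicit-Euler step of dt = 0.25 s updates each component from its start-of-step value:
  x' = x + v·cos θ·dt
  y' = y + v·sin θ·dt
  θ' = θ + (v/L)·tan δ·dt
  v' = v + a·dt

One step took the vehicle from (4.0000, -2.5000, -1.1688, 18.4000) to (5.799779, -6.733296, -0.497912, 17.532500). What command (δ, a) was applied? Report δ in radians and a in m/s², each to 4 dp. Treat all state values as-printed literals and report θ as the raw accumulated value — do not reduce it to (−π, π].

a = (v'−v)/dt = (-0.867500)/0.25 = -3.4700
Δθ = θ'−θ = 0.670888;  (v·dt/L) = 18.4000·0.25/2.4 = 1.916667
tan δ = Δθ·L/(v·dt) = 0.350029  →  δ = 0.3367

δ = 0.3367, a = -3.4700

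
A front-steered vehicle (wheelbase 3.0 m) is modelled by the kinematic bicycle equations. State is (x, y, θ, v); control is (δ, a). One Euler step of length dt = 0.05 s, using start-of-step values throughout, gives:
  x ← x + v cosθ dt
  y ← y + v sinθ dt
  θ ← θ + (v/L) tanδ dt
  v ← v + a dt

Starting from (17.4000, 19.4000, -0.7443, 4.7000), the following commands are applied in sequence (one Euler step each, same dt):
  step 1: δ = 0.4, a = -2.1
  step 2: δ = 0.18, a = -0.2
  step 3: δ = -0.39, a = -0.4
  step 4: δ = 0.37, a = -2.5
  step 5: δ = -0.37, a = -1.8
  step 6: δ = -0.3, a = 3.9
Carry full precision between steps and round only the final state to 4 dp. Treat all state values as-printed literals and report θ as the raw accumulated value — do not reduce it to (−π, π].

after step 1 (δ=0.4, a=-2.1): (17.572857, 19.240798, -0.711181, 4.595000)
after step 2 (δ=0.18, a=-0.2): (17.746914, 19.090833, -0.697245, 4.585000)
after step 3 (δ=-0.39, a=-0.4): (17.922660, 18.943630, -0.728657, 4.565000)
after step 4 (δ=0.37, a=-2.5): (18.092950, 18.791645, -0.699147, 4.440000)
after step 5 (δ=-0.37, a=-1.8): (18.262867, 18.648774, -0.727849, 4.350000)
after step 6 (δ=-0.3, a=3.9): (18.425254, 18.504079, -0.750276, 4.545000)

(18.4253, 18.5041, -0.7503, 4.5450)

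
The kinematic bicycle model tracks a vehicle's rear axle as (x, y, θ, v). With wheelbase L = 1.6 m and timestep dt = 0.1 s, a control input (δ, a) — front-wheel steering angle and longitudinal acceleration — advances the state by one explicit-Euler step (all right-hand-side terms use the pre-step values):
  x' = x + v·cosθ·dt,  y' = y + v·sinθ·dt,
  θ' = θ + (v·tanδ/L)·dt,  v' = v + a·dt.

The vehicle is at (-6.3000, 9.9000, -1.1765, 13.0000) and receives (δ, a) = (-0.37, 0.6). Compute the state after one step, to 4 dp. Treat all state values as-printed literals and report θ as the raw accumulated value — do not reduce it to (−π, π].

(-5.8006, 8.6998, -1.4916, 13.0600)

x' = -6.3000 + 13.0000·cos(-1.1765)·0.1 = -5.8006
y' = 9.9000 + 13.0000·sin(-1.1765)·0.1 = 8.6998
θ' = -1.1765 + (13.0000/1.6)·tan(-0.37)·0.1 = -1.4916
v' = 13.0000 + 0.6000·0.1 = 13.0600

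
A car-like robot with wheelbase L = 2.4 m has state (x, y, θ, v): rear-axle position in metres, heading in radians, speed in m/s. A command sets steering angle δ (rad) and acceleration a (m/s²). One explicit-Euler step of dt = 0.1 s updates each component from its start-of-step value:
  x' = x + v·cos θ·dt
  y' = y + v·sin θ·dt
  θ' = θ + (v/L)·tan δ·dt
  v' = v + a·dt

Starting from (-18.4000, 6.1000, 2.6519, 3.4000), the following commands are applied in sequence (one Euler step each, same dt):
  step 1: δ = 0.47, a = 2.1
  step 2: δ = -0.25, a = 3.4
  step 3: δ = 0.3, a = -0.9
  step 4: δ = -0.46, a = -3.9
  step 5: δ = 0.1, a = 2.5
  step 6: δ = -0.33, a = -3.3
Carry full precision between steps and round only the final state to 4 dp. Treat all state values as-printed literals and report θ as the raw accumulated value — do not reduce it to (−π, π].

after step 1 (δ=0.47, a=2.1): (-18.700042, 6.259921, 2.723862, 3.610000)
after step 2 (δ=-0.25, a=3.4): (-19.030001, 6.406374, 2.685454, 3.950000)
after step 3 (δ=0.3, a=-0.9): (-19.384616, 6.580365, 2.736366, 3.860000)
after step 4 (δ=-0.46, a=-3.9): (-19.739355, 6.732537, 2.656681, 3.470000)
after step 5 (δ=0.1, a=2.5): (-20.046351, 6.894284, 2.671188, 3.720000)
after step 6 (δ=-0.33, a=-3.3): (-20.377947, 7.062892, 2.618096, 3.390000)

(-20.3779, 7.0629, 2.6181, 3.3900)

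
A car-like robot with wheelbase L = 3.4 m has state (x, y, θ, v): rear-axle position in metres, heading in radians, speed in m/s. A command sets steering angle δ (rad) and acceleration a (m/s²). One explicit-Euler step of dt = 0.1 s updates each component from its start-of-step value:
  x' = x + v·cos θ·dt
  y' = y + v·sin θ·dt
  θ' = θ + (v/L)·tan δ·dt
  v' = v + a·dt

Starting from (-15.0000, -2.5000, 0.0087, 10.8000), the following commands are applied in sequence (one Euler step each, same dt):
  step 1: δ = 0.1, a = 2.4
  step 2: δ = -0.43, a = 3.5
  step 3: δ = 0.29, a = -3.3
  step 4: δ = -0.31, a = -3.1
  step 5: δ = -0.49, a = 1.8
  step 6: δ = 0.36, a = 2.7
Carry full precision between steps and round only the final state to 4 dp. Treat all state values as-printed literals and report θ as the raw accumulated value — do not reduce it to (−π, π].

after step 1 (δ=0.1, a=2.4): (-13.920041, -2.490604, 0.040571, 11.040000)
after step 2 (δ=-0.43, a=3.5): (-12.816949, -2.445826, -0.108346, 11.390000)
after step 3 (δ=0.29, a=-3.3): (-11.684628, -2.568991, -0.008378, 11.060000)
after step 4 (δ=-0.31, a=-3.1): (-10.578667, -2.578256, -0.112578, 10.750000)
after step 5 (δ=-0.49, a=1.8): (-9.510472, -2.699022, -0.281223, 10.930000)
after step 6 (δ=0.36, a=2.7): (-8.460409, -3.002364, -0.160221, 11.200000)

(-8.4604, -3.0024, -0.1602, 11.2000)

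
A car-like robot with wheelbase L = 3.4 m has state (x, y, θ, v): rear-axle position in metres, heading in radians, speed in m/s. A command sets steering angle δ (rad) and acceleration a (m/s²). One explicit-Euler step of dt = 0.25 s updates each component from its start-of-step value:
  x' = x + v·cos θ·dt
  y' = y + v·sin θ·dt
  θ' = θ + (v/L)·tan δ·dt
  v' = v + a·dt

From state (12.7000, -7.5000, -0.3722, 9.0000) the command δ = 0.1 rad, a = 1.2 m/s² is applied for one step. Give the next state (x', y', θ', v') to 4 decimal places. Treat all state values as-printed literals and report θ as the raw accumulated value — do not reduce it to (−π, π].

x' = 12.7000 + 9.0000·cos(-0.3722)·0.25 = 14.7959
y' = -7.5000 + 9.0000·sin(-0.3722)·0.25 = -8.3182
θ' = -0.3722 + (9.0000/3.4)·tan(0.1)·0.25 = -0.3058
v' = 9.0000 + 1.2000·0.25 = 9.3000

(14.7959, -8.3182, -0.3058, 9.3000)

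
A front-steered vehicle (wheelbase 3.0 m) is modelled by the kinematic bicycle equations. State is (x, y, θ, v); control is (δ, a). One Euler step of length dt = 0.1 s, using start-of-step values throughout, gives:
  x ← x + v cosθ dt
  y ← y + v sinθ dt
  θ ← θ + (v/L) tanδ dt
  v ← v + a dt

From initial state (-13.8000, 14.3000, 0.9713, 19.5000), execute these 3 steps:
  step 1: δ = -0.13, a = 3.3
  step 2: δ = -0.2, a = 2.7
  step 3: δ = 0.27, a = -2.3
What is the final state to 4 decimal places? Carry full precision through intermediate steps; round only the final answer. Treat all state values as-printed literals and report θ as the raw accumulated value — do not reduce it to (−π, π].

after step 1 (δ=-0.13, a=3.3): (-12.699758, 15.909959, 0.886321, 19.830000)
after step 2 (δ=-0.2, a=2.7): (-11.445973, 17.446290, 0.752329, 20.100000)
after step 3 (δ=0.27, a=-2.3): (-9.978474, 18.819806, 0.937757, 19.870000)

(-9.9785, 18.8198, 0.9378, 19.8700)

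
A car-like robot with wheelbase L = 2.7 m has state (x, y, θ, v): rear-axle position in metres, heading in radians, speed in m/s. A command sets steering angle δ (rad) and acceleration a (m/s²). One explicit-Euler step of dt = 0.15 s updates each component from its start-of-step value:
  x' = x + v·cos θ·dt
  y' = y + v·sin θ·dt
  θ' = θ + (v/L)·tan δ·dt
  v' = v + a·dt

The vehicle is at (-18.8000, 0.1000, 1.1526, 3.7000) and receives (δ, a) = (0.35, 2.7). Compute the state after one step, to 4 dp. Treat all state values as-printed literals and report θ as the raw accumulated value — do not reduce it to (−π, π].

(-18.5746, 0.6072, 1.2276, 4.1050)

x' = -18.8000 + 3.7000·cos(1.1526)·0.15 = -18.5746
y' = 0.1000 + 3.7000·sin(1.1526)·0.15 = 0.6072
θ' = 1.1526 + (3.7000/2.7)·tan(0.35)·0.15 = 1.2276
v' = 3.7000 + 2.7000·0.15 = 4.1050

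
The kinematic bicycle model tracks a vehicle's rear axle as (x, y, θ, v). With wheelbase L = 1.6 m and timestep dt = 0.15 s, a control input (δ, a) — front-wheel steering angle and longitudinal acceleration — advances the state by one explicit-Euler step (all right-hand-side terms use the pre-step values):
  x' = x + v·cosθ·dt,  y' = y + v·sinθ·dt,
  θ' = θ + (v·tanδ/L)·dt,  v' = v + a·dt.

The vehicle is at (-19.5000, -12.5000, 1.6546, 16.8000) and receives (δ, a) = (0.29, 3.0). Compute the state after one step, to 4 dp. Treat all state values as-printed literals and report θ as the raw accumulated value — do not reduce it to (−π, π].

x' = -19.5000 + 16.8000·cos(1.6546)·0.15 = -19.7109
y' = -12.5000 + 16.8000·sin(1.6546)·0.15 = -9.9888
θ' = 1.6546 + (16.8000/1.6)·tan(0.29)·0.15 = 2.1246
v' = 16.8000 + 3.0000·0.15 = 17.2500

(-19.7109, -9.9888, 2.1246, 17.2500)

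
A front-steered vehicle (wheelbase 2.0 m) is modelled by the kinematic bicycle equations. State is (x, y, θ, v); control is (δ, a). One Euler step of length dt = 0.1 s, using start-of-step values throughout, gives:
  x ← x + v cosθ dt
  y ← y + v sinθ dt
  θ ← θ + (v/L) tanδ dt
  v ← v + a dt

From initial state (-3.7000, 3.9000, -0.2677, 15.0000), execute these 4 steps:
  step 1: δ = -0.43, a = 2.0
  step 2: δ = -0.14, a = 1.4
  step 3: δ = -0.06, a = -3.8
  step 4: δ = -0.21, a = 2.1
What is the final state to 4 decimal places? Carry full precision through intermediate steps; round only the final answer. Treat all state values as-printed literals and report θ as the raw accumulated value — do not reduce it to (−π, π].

(1.2249, 0.5845, -0.9243, 15.1700)

after step 1 (δ=-0.43, a=2.0): (-2.253427, 3.503229, -0.611666, 15.200000)
after step 2 (δ=-0.14, a=1.4): (-1.009014, 2.630396, -0.718766, 15.340000)
after step 3 (δ=-0.06, a=-3.8): (0.145502, 1.620324, -0.764842, 14.960000)
after step 4 (δ=-0.21, a=2.1): (1.224854, 0.584459, -0.924272, 15.170000)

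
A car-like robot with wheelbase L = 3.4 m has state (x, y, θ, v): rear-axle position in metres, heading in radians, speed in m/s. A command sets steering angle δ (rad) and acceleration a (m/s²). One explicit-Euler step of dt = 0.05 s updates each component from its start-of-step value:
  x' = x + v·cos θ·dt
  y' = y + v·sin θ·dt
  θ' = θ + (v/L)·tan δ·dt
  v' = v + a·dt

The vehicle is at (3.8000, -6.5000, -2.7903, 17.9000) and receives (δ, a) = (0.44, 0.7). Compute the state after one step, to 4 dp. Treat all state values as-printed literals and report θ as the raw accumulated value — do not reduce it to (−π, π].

x' = 3.8000 + 17.9000·cos(-2.7903)·0.05 = 2.9597
y' = -6.5000 + 17.9000·sin(-2.7903)·0.05 = -6.8080
θ' = -2.7903 + (17.9000/3.4)·tan(0.44)·0.05 = -2.6664
v' = 17.9000 + 0.7000·0.05 = 17.9350

(2.9597, -6.8080, -2.6664, 17.9350)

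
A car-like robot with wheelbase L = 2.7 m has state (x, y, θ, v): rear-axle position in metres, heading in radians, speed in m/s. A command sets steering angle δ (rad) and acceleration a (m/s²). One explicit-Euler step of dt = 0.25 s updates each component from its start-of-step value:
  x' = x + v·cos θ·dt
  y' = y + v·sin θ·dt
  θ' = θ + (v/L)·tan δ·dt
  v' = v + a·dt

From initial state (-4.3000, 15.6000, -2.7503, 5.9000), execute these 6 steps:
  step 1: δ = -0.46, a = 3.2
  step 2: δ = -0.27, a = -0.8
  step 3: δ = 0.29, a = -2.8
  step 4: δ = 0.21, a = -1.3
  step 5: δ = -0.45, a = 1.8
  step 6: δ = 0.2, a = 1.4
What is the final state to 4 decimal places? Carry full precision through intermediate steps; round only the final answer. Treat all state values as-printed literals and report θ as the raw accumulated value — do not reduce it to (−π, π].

after step 1 (δ=-0.46, a=3.2): (-5.663515, 15.037459, -3.020962, 6.700000)
after step 2 (δ=-0.27, a=-0.8): (-7.326342, 14.835892, -3.192654, 6.500000)
after step 3 (δ=0.29, a=-2.8): (-8.949225, 14.918831, -3.013054, 5.800000)
after step 4 (δ=0.21, a=-1.3): (-10.387262, 14.732963, -2.898589, 5.475000)
after step 5 (δ=-0.45, a=1.8): (-11.715798, 14.403615, -3.143471, 5.925000)
after step 6 (δ=0.2, a=1.4): (-13.197045, 14.406397, -3.032262, 6.275000)

(-13.1970, 14.4064, -3.0323, 6.2750)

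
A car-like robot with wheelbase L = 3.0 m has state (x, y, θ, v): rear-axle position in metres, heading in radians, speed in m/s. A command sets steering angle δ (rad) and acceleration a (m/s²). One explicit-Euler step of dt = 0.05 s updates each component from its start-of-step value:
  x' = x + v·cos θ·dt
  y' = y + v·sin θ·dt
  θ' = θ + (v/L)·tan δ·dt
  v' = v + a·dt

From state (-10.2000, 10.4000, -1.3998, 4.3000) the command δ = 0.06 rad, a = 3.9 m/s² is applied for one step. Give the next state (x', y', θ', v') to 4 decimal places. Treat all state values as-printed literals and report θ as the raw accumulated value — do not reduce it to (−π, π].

(-10.1634, 10.1881, -1.3955, 4.4950)

x' = -10.2000 + 4.3000·cos(-1.3998)·0.05 = -10.1634
y' = 10.4000 + 4.3000·sin(-1.3998)·0.05 = 10.1881
θ' = -1.3998 + (4.3000/3.0)·tan(0.06)·0.05 = -1.3955
v' = 4.3000 + 3.9000·0.05 = 4.4950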